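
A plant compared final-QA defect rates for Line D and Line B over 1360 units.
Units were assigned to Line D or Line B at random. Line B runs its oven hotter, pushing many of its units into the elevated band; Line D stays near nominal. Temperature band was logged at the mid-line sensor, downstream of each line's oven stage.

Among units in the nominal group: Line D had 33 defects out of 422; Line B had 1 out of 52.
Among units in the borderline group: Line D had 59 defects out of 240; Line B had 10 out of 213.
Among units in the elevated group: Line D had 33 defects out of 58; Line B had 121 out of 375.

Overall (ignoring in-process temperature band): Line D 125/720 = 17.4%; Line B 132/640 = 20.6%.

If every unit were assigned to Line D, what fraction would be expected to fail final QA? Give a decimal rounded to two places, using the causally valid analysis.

0.17

The stratified and pooled comparisons disagree (Line B wins within each in-process temperature band; Line D wins overall), so the answer turns on the causal role of in-process temperature band.
In-process temperature band lies on the pathway line → in-process temperature band → outcome, so adjusting for it blocks the indirect effect. For the total causal effect of line, use the unadjusted pooled rates.
So P(outcome | do(Line D)) is just the pooled rate for Line D: 125/720 = 0.174.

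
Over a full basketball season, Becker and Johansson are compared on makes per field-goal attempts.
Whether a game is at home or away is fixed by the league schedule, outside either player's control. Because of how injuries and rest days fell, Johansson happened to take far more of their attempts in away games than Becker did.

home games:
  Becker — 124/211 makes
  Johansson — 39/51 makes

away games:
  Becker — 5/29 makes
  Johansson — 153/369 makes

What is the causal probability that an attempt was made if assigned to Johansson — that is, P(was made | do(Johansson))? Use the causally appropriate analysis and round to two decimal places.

0.55

Game venue is set before the player has any effect — it is not caused by the player — and it independently drives the outcome. That makes it a confounder, so the causal comparison is within game venue levels.
Standardising Johansson to the population game venue mix: 0.397·39/51 + 0.603·153/369 = 0.554.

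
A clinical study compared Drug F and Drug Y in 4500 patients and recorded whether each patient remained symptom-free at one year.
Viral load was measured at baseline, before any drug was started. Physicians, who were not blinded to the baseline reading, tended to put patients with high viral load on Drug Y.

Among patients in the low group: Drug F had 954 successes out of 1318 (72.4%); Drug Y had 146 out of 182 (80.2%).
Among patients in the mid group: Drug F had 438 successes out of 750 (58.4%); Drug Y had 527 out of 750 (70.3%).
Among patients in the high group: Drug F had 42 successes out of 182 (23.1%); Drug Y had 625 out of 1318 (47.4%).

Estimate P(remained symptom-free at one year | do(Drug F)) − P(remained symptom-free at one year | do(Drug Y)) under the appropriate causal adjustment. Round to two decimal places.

-0.15

The stratified and pooled comparisons disagree (Drug Y wins within each viral load; Drug F wins overall), so the answer turns on the causal role of viral load.
Nothing the drug does changes viral load; the imbalance is an allocation artefact. With viral load also predicting the outcome, the pooled figure is confounded, and the within-stratum comparison is the causal one.
Adjusting over the population distribution of viral load: 0.333·(0.724−0.802) + 0.333·(0.584−0.703) + 0.333·(0.231−0.474) = -0.147.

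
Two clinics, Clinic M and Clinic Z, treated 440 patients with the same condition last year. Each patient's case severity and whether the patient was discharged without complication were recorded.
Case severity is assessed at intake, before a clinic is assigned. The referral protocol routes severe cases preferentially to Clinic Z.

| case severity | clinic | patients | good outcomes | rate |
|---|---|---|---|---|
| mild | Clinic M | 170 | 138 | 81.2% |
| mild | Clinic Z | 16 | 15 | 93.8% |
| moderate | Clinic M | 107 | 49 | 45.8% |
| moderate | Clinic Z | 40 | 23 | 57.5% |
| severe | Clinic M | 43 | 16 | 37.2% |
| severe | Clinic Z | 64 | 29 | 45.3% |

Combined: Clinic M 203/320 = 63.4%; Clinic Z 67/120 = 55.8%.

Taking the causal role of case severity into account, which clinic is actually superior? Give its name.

Case severity is set before the clinic has any effect — it is not caused by the clinic — and it independently drives the outcome. That makes it a confounder, so the causal comparison is within case severity levels.
Within each level — mild: 81.2% vs 93.8%; moderate: 45.8% vs 57.5%; severe: 37.2% vs 45.3% — Clinic Z is higher every time.

Clinic Z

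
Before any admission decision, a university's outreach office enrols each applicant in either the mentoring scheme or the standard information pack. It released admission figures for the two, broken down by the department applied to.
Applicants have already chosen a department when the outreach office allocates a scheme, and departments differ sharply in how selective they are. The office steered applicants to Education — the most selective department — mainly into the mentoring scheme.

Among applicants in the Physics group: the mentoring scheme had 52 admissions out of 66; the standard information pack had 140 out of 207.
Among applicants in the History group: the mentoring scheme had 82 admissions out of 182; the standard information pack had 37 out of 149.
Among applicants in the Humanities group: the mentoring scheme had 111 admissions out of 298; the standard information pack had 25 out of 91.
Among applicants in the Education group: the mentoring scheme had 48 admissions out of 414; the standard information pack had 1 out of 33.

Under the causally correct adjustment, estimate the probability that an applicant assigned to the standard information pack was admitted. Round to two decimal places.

0.27

The imbalance in department arose from how applicants were allocated, not from anything the outreach scheme did; and department independently affects the outcome. The pooled gap is confounded — condition on department.
Standardising the standard information pack to the population department mix: 0.190·140/207 + 0.230·37/149 + 0.270·25/91 + 0.310·1/33 = 0.269.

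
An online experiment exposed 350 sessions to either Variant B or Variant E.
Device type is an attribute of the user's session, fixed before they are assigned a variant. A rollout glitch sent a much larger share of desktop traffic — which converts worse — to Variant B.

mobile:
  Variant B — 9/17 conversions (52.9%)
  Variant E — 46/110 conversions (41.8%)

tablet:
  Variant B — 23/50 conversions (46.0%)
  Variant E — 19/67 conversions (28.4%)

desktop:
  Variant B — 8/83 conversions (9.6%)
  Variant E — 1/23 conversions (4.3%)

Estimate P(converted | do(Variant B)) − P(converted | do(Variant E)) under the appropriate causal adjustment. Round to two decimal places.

+0.12

Variant B is higher inside every device type stratum but Variant E is higher in aggregate. Whether to stratify depends on how device type relates to the variant.
Nothing the variant does changes device type; the imbalance is an allocation artefact. With device type also predicting the outcome, the pooled figure is confounded, and the within-stratum comparison is the causal one.
Adjusting over the population distribution of device type: 0.363·(0.529−0.418) + 0.334·(0.460−0.284) + 0.303·(0.096−0.043) = +0.115.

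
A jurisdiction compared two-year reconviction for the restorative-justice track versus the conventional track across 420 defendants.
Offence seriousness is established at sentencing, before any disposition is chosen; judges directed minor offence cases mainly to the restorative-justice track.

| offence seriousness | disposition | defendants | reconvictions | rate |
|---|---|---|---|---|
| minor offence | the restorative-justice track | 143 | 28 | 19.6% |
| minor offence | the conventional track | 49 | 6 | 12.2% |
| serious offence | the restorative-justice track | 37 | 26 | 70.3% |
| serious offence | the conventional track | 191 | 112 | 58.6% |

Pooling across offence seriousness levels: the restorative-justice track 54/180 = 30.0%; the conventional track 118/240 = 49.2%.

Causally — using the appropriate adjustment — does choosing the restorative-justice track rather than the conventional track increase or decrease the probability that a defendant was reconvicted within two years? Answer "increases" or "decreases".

Within every offence seriousness level the conventional track has the lower rate, yet pooled the restorative-justice track does — Simpson's reversal.
Offence seriousness differs across dispositions for reasons unrelated to any effect of the disposition itself, and it separately predicts the outcome — a classic confounder. We must compare within offence seriousness levels.
Within each level — minor offence: 19.6% vs 12.2%; serious offence: 70.3% vs 58.6% — the conventional track is lower every time.

increases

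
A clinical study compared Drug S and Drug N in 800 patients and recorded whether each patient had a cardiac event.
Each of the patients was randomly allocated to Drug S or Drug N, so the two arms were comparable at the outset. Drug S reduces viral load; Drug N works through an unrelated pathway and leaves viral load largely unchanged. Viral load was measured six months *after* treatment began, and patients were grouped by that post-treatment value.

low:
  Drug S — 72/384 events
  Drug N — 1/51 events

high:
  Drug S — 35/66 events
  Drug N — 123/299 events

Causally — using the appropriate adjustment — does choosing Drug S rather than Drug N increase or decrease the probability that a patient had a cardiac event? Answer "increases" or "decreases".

decreases

Drug N is lower inside every viral load stratum but Drug S is lower in aggregate. Whether to stratify depends on how viral load relates to the drug.
Stratifying would compare drugs among patients the drugs themselves sorted into viral load groups — a form of selection on an intermediate. The unconditioned pooled rates give the total causal effect.
Pooled: Drug S 23.8% vs Drug N 35.4%; Drug S is lower overall.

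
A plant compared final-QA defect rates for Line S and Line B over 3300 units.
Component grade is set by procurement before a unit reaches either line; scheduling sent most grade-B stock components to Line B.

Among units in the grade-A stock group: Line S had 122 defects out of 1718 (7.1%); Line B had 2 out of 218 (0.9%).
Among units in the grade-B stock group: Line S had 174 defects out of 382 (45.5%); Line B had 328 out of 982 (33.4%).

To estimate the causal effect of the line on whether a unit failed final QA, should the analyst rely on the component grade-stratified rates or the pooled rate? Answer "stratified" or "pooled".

The stratified and pooled comparisons disagree (Line B wins within each component grade; Line S wins overall), so the answer turns on the causal role of component grade.
The imbalance in component grade arose from how units were allocated, not from anything the line did; and component grade independently affects the outcome. The pooled gap is confounded — condition on component grade.
Within each level — grade-A stock: 7.1% vs 0.9%; grade-B stock: 45.5% vs 33.4% — Line B is lower every time.

stratified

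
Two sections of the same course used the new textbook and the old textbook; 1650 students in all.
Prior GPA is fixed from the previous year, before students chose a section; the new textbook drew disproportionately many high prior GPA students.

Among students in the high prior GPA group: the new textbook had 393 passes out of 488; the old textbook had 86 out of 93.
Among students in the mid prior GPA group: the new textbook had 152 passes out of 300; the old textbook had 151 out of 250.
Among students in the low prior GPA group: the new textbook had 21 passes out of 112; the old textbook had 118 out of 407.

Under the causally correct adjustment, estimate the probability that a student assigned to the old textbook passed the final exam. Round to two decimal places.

0.62

Since prior GPA band is a pre-existing factor (not a product of the teaching method) and it affects the outcome on its own, it is a confounder. The stratified rates, not the pooled rate, identify the causal effect.
Standardising the old textbook to the population prior GPA band mix: 0.352·86/93 + 0.333·151/250 + 0.315·118/407 = 0.618.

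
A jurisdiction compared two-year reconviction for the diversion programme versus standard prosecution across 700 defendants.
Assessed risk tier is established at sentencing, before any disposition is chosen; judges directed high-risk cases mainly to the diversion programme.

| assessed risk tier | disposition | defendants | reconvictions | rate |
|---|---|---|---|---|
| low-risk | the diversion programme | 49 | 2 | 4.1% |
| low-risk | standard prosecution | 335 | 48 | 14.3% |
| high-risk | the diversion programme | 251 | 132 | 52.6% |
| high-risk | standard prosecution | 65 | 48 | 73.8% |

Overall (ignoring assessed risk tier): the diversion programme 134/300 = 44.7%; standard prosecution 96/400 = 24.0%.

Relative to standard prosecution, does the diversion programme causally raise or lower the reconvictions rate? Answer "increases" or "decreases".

The stratified and pooled comparisons disagree (the diversion programme wins within each assessed risk tier; standard prosecution wins overall), so the answer turns on the causal role of assessed risk tier.
Assessed risk tier is set before the disposition has any effect — it is not caused by the disposition — and it independently drives the outcome. That makes it a confounder, so the causal comparison is within assessed risk tier levels.
Within each level — low-risk: 4.1% vs 14.3%; high-risk: 52.6% vs 73.8% — the diversion programme is lower every time.

decreases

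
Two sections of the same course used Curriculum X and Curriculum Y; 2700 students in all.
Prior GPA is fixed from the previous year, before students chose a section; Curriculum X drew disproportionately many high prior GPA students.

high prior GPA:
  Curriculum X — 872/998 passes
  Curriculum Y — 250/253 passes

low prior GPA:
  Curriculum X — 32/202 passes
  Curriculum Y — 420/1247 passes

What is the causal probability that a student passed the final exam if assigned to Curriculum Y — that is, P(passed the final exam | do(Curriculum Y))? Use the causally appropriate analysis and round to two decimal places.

0.64

Within every prior GPA band level Curriculum Y has the higher rate, yet pooled Curriculum X does — Simpson's reversal.
Prior GPA band differs across teaching methods for reasons unrelated to any effect of the teaching method itself, and it separately predicts the outcome — a classic confounder. We must compare within prior GPA band levels.
Standardising Curriculum Y to the population prior GPA band mix: 0.463·250/253 + 0.537·420/1247 = 0.639.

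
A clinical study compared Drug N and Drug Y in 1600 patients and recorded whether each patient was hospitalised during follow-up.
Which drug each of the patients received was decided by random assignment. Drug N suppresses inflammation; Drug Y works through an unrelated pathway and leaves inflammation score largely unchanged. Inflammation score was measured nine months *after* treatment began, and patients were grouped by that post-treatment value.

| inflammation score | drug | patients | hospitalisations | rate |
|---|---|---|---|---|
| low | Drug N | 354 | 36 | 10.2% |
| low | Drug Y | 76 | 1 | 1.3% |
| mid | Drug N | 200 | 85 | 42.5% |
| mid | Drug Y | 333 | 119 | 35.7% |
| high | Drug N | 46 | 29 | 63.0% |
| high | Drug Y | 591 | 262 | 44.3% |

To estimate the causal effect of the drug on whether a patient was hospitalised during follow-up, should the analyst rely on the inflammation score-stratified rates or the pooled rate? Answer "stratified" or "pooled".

Within every inflammation score level Drug Y has the lower rate, yet pooled Drug N does — Simpson's reversal.
Because the drug influences inflammation score, inflammation score is a post-treatment mediator, not a confounder. Stratifying on it would bias the estimate; the causal effect is the crude pooled difference.
Pooled: Drug N 25.0% vs Drug Y 38.2%; Drug N is lower overall.

pooled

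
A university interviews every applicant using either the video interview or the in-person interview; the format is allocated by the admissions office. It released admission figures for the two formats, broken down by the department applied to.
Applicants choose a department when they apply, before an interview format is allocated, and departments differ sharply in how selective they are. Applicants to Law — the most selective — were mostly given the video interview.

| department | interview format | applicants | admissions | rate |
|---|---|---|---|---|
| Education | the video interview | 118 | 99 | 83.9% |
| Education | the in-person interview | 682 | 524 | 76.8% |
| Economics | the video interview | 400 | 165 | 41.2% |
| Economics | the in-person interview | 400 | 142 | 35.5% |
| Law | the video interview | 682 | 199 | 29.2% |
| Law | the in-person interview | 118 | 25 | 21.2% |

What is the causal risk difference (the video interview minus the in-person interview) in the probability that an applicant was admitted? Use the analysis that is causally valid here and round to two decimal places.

Department satisfies the back-door criterion: it is not a descendant of the interview format, and it blocks the spurious path from interview format to outcome. Adjusting for it (i.e., using the within-department rates) gives the causal effect.
Adjusting over the population distribution of department: 0.333·(0.839−0.768) + 0.333·(0.412−0.355) + 0.333·(0.292−0.212) = +0.069.

+0.07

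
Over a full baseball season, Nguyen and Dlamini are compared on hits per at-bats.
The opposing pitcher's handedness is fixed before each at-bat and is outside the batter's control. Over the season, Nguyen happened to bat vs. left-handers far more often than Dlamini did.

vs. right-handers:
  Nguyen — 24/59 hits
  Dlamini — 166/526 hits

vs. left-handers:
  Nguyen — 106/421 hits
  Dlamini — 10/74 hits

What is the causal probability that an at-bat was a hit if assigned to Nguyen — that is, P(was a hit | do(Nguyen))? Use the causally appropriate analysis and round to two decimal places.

Pitcher handedness differs across players for reasons unrelated to any effect of the player itself, and it separately predicts the outcome — a classic confounder. We must compare within pitcher handedness levels.
Standardising Nguyen to the population pitcher handedness mix: 0.542·24/59 + 0.458·106/421 = 0.336.

0.34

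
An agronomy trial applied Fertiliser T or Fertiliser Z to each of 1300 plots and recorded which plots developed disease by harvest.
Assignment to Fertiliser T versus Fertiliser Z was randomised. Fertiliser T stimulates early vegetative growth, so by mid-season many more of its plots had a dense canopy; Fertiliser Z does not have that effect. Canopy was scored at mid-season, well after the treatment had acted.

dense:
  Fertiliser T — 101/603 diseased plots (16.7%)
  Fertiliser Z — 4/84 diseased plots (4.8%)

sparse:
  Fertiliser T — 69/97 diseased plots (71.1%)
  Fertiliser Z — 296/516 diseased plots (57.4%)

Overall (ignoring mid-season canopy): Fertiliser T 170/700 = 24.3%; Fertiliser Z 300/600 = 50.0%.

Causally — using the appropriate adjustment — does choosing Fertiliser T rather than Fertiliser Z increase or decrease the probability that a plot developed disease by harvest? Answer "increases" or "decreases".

Mid-season canopy lies on the pathway fertiliser → mid-season canopy → outcome, so adjusting for it blocks the indirect effect. For the total causal effect of fertiliser, use the unadjusted pooled rates.
Pooled: Fertiliser T 24.3% vs Fertiliser Z 50.0%; Fertiliser T is lower overall.

decreases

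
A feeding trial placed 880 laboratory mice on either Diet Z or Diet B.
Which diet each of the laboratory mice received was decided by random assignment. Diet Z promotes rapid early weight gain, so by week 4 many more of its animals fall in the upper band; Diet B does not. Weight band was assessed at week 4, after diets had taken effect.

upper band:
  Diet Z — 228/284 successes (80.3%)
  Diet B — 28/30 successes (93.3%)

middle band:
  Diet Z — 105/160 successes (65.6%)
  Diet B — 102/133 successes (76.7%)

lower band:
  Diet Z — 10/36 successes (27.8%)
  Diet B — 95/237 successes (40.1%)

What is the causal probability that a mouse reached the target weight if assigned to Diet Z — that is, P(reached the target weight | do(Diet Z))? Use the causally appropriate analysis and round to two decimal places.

Week-4 weight band lies on the pathway diet → week-4 weight band → outcome, so adjusting for it blocks the indirect effect. For the total causal effect of diet, use the unadjusted pooled rates.
So P(outcome | do(Diet Z)) is just the pooled rate for Diet Z: 343/480 = 0.715.

0.71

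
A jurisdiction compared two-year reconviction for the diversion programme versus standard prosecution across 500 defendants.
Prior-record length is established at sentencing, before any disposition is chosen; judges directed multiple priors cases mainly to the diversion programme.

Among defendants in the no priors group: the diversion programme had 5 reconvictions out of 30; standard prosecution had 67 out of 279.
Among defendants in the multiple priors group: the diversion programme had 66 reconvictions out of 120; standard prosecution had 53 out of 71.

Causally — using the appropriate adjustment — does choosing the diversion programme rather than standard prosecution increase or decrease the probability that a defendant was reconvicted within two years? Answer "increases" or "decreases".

decreases

Within every prior-record length level the diversion programme has the lower rate, yet pooled standard prosecution does — Simpson's reversal.
Nothing the disposition does changes prior-record length; the imbalance is an allocation artefact. With prior-record length also predicting the outcome, the pooled figure is confounded, and the within-stratum comparison is the causal one.
Within each level — no priors: 16.7% vs 24.0%; multiple priors: 55.0% vs 74.6% — the diversion programme is lower every time.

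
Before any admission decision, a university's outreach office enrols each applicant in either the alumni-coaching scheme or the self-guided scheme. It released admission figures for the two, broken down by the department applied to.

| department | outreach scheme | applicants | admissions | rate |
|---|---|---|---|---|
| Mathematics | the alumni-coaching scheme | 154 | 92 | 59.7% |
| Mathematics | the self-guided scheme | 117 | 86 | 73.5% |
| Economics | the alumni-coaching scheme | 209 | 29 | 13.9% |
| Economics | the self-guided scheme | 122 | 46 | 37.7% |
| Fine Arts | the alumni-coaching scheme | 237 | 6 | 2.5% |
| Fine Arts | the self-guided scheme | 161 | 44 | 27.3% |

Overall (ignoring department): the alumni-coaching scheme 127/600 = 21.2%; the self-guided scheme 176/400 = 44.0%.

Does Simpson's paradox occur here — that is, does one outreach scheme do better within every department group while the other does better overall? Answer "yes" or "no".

Within each department level (Mathematics 59.7% vs 73.5%; Economics 13.9% vs 37.7%; Fine Arts 2.5% vs 27.3%), the self-guided scheme has the higher rate every time. Pooled: 21.2% vs 44.0% — the self-guided scheme has the higher rate overall. They agree.

no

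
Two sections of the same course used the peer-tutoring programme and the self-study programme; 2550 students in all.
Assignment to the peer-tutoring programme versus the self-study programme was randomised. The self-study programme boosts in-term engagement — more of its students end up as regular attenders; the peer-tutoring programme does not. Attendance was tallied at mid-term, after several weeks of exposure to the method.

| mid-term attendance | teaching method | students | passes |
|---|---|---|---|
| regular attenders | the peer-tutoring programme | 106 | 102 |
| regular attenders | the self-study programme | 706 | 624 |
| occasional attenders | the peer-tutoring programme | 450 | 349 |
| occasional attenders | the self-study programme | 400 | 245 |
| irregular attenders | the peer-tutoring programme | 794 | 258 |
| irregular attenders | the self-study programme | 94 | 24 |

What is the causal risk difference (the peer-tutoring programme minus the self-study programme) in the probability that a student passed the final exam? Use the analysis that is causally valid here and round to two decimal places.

the peer-tutoring programme is higher inside every mid-term attendance stratum but the self-study programme is higher in aggregate. Whether to stratify depends on how mid-term attendance relates to the teaching method.
The distribution of mid-term attendance is itself part of what the teaching method does — it is an intermediate outcome. Holding it fixed would remove that part of the effect; the total effect is the pooled difference.
The causal difference is the pooled difference: 0.525 − 0.744 = -0.219.

-0.22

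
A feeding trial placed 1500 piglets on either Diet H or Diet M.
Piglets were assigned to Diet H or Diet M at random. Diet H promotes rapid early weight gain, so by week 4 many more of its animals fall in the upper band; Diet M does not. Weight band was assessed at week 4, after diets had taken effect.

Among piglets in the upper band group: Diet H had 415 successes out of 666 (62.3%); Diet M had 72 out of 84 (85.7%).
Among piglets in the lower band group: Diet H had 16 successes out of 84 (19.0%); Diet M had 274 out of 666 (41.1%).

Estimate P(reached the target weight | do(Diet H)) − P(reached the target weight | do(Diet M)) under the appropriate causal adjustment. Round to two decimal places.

+0.11

Stratifying would compare diets among piglets the diets themselves sorted into week-4 weight band groups — a form of selection on an intermediate. The unconditioned pooled rates give the total causal effect.
The causal difference is the pooled difference: 0.575 − 0.461 = +0.113.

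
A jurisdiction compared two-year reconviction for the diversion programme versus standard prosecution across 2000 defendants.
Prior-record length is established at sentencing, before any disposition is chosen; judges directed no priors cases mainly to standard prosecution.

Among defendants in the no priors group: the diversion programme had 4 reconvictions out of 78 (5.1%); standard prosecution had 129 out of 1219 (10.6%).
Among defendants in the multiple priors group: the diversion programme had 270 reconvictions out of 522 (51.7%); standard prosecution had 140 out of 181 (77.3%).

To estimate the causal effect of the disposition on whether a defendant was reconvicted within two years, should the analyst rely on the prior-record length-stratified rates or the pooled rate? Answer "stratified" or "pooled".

The prior-record length-specific comparison favours the diversion programme throughout, but the pooled figures favour standard prosecution. The question is whether to condition on prior-record length.
Nothing the disposition does changes prior-record length; the imbalance is an allocation artefact. With prior-record length also predicting the outcome, the pooled figure is confounded, and the within-stratum comparison is the causal one.
Within each level — no priors: 5.1% vs 10.6%; multiple priors: 51.7% vs 77.3% — the diversion programme is lower every time.

stratified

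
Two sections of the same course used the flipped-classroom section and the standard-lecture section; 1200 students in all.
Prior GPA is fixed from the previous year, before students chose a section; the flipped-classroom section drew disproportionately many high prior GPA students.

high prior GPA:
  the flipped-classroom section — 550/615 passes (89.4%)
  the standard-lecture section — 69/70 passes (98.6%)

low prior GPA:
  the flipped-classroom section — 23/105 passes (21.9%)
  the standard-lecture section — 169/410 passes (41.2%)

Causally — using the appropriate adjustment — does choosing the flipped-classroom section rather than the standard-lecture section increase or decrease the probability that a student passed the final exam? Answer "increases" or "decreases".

decreases

Prior GPA band is set before the teaching method has any effect — it is not caused by the teaching method — and it independently drives the outcome. That makes it a confounder, so the causal comparison is within prior GPA band levels.
Within each level — high prior GPA: 89.4% vs 98.6%; low prior GPA: 21.9% vs 41.2% — the standard-lecture section is higher every time.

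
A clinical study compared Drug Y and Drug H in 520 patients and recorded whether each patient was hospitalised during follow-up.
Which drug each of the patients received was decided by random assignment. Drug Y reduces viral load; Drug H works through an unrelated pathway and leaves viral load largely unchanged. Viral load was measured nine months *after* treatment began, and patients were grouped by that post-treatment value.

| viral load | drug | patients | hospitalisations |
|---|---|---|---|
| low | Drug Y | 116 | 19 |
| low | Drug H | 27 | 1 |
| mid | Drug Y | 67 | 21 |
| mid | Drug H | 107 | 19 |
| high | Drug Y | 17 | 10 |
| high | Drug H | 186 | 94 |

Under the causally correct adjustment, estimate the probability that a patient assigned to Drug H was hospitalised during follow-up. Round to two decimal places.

Within every viral load level Drug H has the lower rate, yet pooled Drug Y does — Simpson's reversal.
Because the drug influences viral load, viral load is a post-treatment mediator, not a confounder. Stratifying on it would bias the estimate; the causal effect is the crude pooled difference.
So P(outcome | do(Drug H)) is just the pooled rate for Drug H: 114/320 = 0.356.

0.36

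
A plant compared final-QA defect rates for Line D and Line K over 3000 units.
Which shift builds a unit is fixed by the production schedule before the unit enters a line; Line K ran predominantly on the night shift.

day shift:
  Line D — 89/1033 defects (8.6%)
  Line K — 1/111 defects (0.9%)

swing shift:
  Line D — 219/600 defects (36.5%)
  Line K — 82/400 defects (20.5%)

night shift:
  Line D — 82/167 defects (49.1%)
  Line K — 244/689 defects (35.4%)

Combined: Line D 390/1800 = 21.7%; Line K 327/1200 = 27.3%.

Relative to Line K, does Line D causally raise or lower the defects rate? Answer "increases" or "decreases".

increases

The stratified and pooled comparisons disagree (Line K wins within each shift; Line D wins overall), so the answer turns on the causal role of shift.
Shift satisfies the back-door criterion: it is not a descendant of the line, and it blocks the spurious path from line to outcome. Adjusting for it (i.e., using the within-shift rates) gives the causal effect.
Within each level — day shift: 8.6% vs 0.9%; swing shift: 36.5% vs 20.5%; night shift: 49.1% vs 35.4% — Line K is lower every time.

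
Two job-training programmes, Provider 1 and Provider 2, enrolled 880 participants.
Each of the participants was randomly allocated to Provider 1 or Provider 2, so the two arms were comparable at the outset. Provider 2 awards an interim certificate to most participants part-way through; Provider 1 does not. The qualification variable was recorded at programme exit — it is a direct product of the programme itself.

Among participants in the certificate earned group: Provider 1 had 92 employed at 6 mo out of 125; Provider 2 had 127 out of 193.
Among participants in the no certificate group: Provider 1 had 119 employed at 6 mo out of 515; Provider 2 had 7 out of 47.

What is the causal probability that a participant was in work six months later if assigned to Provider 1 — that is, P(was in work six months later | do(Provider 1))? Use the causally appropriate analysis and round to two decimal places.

Provider 1 is higher inside every qualification attained during the programme stratum but Provider 2 is higher in aggregate. Whether to stratify depends on how qualification attained during the programme relates to the programme.
Qualification attained during the programme here is a post-treatment variable shaped by the programme; conditioning on it would introduce bias rather than remove it. The overall comparison is the causal one.
So P(outcome | do(Provider 1)) is just the pooled rate for Provider 1: 211/640 = 0.330.

0.33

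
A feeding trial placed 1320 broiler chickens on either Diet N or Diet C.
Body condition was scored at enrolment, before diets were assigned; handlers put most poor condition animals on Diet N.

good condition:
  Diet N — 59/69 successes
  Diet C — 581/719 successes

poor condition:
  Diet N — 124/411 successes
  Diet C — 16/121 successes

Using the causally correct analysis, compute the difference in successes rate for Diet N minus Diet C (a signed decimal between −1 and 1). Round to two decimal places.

+0.10

The stratified and pooled comparisons disagree (Diet N wins within each starting body condition; Diet C wins overall), so the answer turns on the causal role of starting body condition.
Starting body condition satisfies the back-door criterion: it is not a descendant of the diet, and it blocks the spurious path from diet to outcome. Adjusting for it (i.e., using the within-starting body condition rates) gives the causal effect.
Adjusting over the population distribution of starting body condition: 0.597·(0.855−0.808) + 0.403·(0.302−0.132) = +0.096.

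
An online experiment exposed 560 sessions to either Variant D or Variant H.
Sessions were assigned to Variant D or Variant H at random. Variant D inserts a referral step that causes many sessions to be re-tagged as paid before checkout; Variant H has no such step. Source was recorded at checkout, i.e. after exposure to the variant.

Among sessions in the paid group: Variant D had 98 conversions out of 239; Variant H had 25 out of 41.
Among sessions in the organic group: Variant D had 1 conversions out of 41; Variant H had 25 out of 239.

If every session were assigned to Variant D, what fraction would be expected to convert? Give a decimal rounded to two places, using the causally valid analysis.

The stratified and pooled comparisons disagree (Variant H wins within each traffic source; Variant D wins overall), so the answer turns on the causal role of traffic source.
Traffic source is downstream of the variant. One should not condition on a consequence of treatment, so the overall rates are the right comparison.
So P(outcome | do(Variant D)) is just the pooled rate for Variant D: 99/280 = 0.354.

0.35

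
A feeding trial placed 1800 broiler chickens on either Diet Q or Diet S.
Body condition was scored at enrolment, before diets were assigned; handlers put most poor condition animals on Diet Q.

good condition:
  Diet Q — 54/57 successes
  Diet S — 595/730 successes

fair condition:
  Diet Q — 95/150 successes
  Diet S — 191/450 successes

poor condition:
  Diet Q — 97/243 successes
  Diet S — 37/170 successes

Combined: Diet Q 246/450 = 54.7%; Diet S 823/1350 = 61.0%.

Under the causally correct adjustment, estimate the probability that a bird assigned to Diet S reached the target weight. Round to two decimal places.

Within every starting body condition level Diet Q has the higher rate, yet pooled Diet S does — Simpson's reversal.
The imbalance in starting body condition arose from how broiler chickens were allocated, not from anything the diet did; and starting body condition independently affects the outcome. The pooled gap is confounded — condition on starting body condition.
Standardising Diet S to the population starting body condition mix: 0.437·595/730 + 0.333·191/450 + 0.229·37/170 = 0.548.

0.55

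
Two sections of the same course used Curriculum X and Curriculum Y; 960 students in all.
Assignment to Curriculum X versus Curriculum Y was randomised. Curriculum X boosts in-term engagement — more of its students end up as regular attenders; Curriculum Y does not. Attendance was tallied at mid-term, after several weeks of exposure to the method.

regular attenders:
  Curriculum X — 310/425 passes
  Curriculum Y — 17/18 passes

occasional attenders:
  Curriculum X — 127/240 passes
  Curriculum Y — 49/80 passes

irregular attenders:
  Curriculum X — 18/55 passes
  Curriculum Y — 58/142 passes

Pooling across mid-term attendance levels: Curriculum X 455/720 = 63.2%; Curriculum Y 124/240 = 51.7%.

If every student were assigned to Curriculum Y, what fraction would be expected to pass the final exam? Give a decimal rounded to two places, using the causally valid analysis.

0.52

The stratified and pooled comparisons disagree (Curriculum Y wins within each mid-term attendance; Curriculum X wins overall), so the answer turns on the causal role of mid-term attendance.
Mid-term attendance here is a post-treatment variable shaped by the teaching method; conditioning on it would introduce bias rather than remove it. The overall comparison is the causal one.
So P(outcome | do(Curriculum Y)) is just the pooled rate for Curriculum Y: 124/240 = 0.517.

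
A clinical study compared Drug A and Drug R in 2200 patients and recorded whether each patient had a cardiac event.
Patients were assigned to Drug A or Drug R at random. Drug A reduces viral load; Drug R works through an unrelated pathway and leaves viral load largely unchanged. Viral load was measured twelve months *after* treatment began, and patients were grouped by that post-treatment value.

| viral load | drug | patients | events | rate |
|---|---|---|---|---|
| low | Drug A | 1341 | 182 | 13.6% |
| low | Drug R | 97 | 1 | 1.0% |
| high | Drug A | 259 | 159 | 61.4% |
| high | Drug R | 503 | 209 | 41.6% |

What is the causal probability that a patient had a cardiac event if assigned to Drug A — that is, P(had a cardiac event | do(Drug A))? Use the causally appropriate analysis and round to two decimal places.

The distribution of viral load is itself part of what the drug does — it is an intermediate outcome. Holding it fixed would remove that part of the effect; the total effect is the pooled difference.
So P(outcome | do(Drug A)) is just the pooled rate for Drug A: 341/1600 = 0.213.

0.21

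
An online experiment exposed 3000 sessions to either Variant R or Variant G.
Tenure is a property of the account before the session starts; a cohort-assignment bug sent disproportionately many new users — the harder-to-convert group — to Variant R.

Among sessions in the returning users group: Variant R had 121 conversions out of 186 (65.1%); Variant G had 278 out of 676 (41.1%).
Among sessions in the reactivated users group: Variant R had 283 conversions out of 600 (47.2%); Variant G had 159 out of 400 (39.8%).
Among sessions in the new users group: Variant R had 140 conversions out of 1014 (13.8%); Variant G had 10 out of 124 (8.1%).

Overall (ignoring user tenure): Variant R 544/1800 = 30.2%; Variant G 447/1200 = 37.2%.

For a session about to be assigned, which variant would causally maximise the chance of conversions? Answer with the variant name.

User tenure satisfies the back-door criterion: it is not a descendant of the variant, and it blocks the spurious path from variant to outcome. Adjusting for it (i.e., using the within-user tenure rates) gives the causal effect.
Within each level — returning users: 65.1% vs 41.1%; reactivated users: 47.2% vs 39.8%; new users: 13.8% vs 8.1% — Variant R is higher every time.

Variant R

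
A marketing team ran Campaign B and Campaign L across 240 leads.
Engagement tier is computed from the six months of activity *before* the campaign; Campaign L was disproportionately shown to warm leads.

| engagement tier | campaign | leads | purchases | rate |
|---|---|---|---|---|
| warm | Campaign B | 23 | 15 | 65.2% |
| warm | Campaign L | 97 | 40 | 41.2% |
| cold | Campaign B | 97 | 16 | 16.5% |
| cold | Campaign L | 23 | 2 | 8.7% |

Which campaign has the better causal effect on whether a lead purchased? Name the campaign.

Campaign B

Campaign B is higher inside every engagement tier stratum but Campaign L is higher in aggregate. Whether to stratify depends on how engagement tier relates to the campaign.
Engagement tier differs across campaigns for reasons unrelated to any effect of the campaign itself, and it separately predicts the outcome — a classic confounder. We must compare within engagement tier levels.
Within each level — warm: 65.2% vs 41.2%; cold: 16.5% vs 8.7% — Campaign B is higher every time.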